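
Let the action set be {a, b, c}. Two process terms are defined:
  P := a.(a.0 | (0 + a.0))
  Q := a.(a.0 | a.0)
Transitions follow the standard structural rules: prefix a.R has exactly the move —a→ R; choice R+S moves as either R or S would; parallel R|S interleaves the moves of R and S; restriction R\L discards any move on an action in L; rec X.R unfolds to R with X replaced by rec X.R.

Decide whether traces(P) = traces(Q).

traces(P) = traces(Q)

P's transition system — 5 states:
  m0 = a.(a.0 | (0 + a.0)) ⊢ =a=> m1
  m1 = a.0 | (0 + a.0) ⊢ =a=> m2, =a=> m3
  m2 = 0 | (0 + a.0) ⊢ =a=> m4
  m3 = a.0 | 0 ⊢ =a=> m4
  m4 = 0 | 0 ⊢ deadlocked
Q's transition system — 5 states:
  n0 = a.(a.0 | a.0) ⊢ =a=> n1
  n1 = a.0 | a.0 ⊢ =a=> n2, =a=> n3
  n2 = 0 | a.0 ⊢ =a=> n4
  n3 = a.0 | 0 ⊢ =a=> n4
  n4 = 0 | 0 ⊢ deadlocked
Bisimilarity quotient blocks:
  B0 = {m0, n0}
  B1 = {m1, n1}
  B2 = {m2, m3, n2, n3}
  B3 = {m4, n4}
m0 ∈ B0, n0 ∈ B0 → same block
Bisimilar ⇒ trace-equivalent.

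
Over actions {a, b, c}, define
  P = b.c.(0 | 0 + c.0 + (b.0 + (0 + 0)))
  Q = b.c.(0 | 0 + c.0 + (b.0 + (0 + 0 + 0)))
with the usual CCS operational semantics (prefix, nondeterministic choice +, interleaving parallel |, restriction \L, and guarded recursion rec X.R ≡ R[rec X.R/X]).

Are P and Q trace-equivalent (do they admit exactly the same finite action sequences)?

trace-equivalent

P's transition system — 4 states:
  s0 = b.c.(0 | 0 + c.0 + (b.0 + (0 + 0))) has moves --b--▸ s1
  s1 = c.(0 | 0 + c.0 + (b.0 + (0 + 0))) has moves --c--▸ s2
  s2 = 0 | 0 + c.0 + (b.0 + (0 + 0)) has moves --b--▸ s3, --c--▸ s3
  s3 = 0 has moves ·
Q's transition system — 4 states:
  t0 = b.c.(0 | 0 + c.0 + (b.0 + (0 + 0 + 0))) has moves --b--▸ t1
  t1 = c.(0 | 0 + c.0 + (b.0 + (0 + 0 + 0))) has moves --c--▸ t2
  t2 = 0 | 0 + c.0 + (b.0 + (0 + 0 + 0)) has moves --b--▸ t3, --c--▸ t3
  t3 = 0 has moves ·
Coarsest stable partition (strong bisimilarity classes):
  B0 = {s0, t0}
  B1 = {s1, t1}
  B2 = {s2, t2}
  B3 = {s3, t3}
s0 ∈ B0, t0 ∈ B0 → same block
Bisimilar ⇒ trace-equivalent.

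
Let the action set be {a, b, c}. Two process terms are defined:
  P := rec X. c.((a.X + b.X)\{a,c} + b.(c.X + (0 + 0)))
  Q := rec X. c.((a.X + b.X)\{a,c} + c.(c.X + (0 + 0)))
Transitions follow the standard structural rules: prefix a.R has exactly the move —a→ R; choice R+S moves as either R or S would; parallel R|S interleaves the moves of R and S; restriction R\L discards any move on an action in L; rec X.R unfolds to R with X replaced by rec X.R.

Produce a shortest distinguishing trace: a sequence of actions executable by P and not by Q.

LTS(P): 4 reachable states
  u0 = rec X. c.((a.X + b.X)\{a,c} + b.(c.X + (0 + 0))) ⊢ =c=> u1
  u1 = (a.(rec X. c.((a.X + b.X)\{a,c} + b.(c.X + (0 + 0)))) + b.(rec X. c.((a.X + b.X)\{a,c} + b.(c.X + (0 + 0)))))\{a,c} + b.(c.(rec X. c.((a.X + b.X)\{a,c} + b.(c.X + (0 + 0)))) + (0 + 0)) ⊢ =b=> u2, =b=> u3
  u2 = (rec X. c.((a.X + b.X)\{a,c} + b.(c.X + (0 + 0))))\{a,c} ⊢ ·
  u3 = c.(rec X. c.((a.X + b.X)\{a,c} + b.(c.X + (0 + 0)))) + (0 + 0) ⊢ =c=> u0
LTS(Q): 4 reachable states
  v0 = rec X. c.((a.X + b.X)\{a,c} + c.(c.X + (0 + 0))) ⊢ =c=> v1
  v1 = (a.(rec X. c.((a.X + b.X)\{a,c} + c.(c.X + (0 + 0)))) + b.(rec X. c.((a.X + b.X)\{a,c} + c.(c.X + (0 + 0)))))\{a,c} + c.(c.(rec X. c.((a.X + b.X)\{a,c} + c.(c.X + (0 + 0)))) + (0 + 0)) ⊢ =b=> v2, =c=> v3
  v2 = (rec X. c.((a.X + b.X)\{a,c} + c.(c.X + (0 + 0))))\{a,c} ⊢ ·
  v3 = c.(rec X. c.((a.X + b.X)\{a,c} + c.(c.X + (0 + 0)))) + (0 + 0) ⊢ =c=> v0
Run σ = ⟨cbc⟩ on P: start {u0}
  after c @ step 1: {u1}
  after b @ step 2: {u2, u3}
  after c @ step 3: {u0}
  — P admits the full trace.
Run σ = ⟨cbc⟩ on Q: start {v0}
  after c @ step 1: {v1}
  after b @ step 2: {v2}
  after c @ step 3: no successor for Q

cbc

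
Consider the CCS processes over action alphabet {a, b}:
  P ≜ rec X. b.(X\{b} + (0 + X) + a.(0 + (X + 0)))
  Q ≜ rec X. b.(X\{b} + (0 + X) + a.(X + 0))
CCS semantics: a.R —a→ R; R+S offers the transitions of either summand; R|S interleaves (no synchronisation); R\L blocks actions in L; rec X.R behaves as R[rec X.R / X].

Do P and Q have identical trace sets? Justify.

Reachable graph of P (3 states):
  s0 = rec X. b.(X\{b} + (0 + X) + a.(0 + (X + 0))) ⊢ —b→ s1
  s1 = (rec X. b.(X\{b} + (0 + X) + a.(0 + (X + 0))))\{b} + (0 + (rec X. b.(X\{b} + (0 + X) + a.(0 + (X + 0))))) + a.(0 + ((rec X. b.(X\{b} + (0 + X) + a.(0 + (X + 0)))) + 0)) ⊢ —a→ s2, —b→ s1
  s2 = 0 + ((rec X. b.(X\{b} + (0 + X) + a.(0 + (X + 0)))) + 0) ⊢ —b→ s1
Reachable graph of Q (3 states):
  t0 = rec X. b.(X\{b} + (0 + X) + a.(X + 0)) ⊢ —b→ t1
  t1 = (rec X. b.(X\{b} + (0 + X) + a.(X + 0)))\{b} + (0 + (rec X. b.(X\{b} + (0 + X) + a.(X + 0)))) + a.((rec X. b.(X\{b} + (0 + X) + a.(X + 0))) + 0) ⊢ —a→ t2, —b→ t1
  t2 = (rec X. b.(X\{b} + (0 + X) + a.(X + 0))) + 0 ⊢ —b→ t1
Bisimilarity quotient blocks:
  B0 = {s0, s2, t0, t2}
  B1 = {s1, t1}
s0 ∈ B0, t0 ∈ B0 → same block
Bisimilar ⇒ trace-equivalent.

trace-equivalent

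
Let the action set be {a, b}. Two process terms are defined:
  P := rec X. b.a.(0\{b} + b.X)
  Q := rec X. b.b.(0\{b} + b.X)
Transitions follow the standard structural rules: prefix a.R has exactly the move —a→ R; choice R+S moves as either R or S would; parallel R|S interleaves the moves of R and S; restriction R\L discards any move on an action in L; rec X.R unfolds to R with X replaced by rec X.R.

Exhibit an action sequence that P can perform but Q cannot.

P's transition system — 3 states:
  p0 = rec X. b.a.(0\{b} + b.X) ⊢ =b=> p1
  p1 = a.(0\{b} + b.(rec X. b.a.(0\{b} + b.X))) ⊢ =a=> p2
  p2 = 0\{b} + b.(rec X. b.a.(0\{b} + b.X)) ⊢ =b=> p0
Q's transition system — 3 states:
  q0 = rec X. b.b.(0\{b} + b.X) ⊢ =b=> q1
  q1 = b.(0\{b} + b.(rec X. b.b.(0\{b} + b.X))) ⊢ =b=> q2
  q2 = 0\{b} + b.(rec X. b.b.(0\{b} + b.X)) ⊢ =b=> q0
Trace ⟨ba⟩ through P, begin at {p0}:
  after b @ step 1: {p1}
  after a @ step 2: {p2}
  ✓ P
Trace ⟨ba⟩ through Q, begin at {q0}:
  after b @ step 1: {q1}
  after a @ step 2: no successor for Q

ba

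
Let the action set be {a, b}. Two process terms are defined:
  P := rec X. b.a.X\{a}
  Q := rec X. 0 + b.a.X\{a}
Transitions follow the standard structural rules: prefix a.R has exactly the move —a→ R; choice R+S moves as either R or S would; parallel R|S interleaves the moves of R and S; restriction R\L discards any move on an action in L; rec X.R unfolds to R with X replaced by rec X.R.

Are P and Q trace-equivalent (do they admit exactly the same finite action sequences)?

trace-equivalent

LTS(P): 4 reachable states
  u0 = rec X. b.a.X\{a} has moves -b-> u1
  u1 = a.(rec X. b.a.X\{a})\{a} has moves -a-> u2
  u2 = (rec X. b.a.X\{a})\{a} has moves -b-> u3
  u3 = (a.(rec X. b.a.X\{a})\{a})\{a} has moves stopped
LTS(Q): 4 reachable states
  v0 = rec X. 0 + b.a.X\{a} has moves -b-> v1
  v1 = a.(rec X. 0 + b.a.X\{a})\{a} has moves -a-> v2
  v2 = (rec X. 0 + b.a.X\{a})\{a} has moves -b-> v3
  v3 = (a.(rec X. 0 + b.a.X\{a})\{a})\{a} has moves stopped
Bisimilarity quotient blocks:
  B0 = {u0, v0}
  B1 = {u1, v1}
  B2 = {u2, v2}
  B3 = {u3, v3}
u0 ∈ B0, v0 ∈ B0 → same block
Bisimilar ⇒ trace-equivalent.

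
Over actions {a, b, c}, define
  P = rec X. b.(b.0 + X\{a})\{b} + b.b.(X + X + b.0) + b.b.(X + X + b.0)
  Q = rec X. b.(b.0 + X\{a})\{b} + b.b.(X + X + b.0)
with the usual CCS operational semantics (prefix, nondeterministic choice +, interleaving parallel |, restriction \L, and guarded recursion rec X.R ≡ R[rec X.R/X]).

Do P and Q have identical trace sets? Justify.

LTS(P): 5 reachable states
  s0 = rec X. b.(b.0 + X\{a})\{b} + b.b.(X + X + b.0) + b.b.(X + X + b.0) | --b--▸ s1, --b--▸ s2
  s1 = (b.0 + (rec X. b.(b.0 + X\{a})\{b} + b.b.(X + X + b.0) + b.b.(X + X + b.0))\{a})\{b} | ·
  s2 = b.((rec X. b.(b.0 + X\{a})\{b} + b.b.(X + X + b.0) + b.b.(X + X + b.0)) + (rec X. b.(b.0 + X\{a})\{b} + b.b.(X + X + b.0) + b.b.(X + X + b.0)) + b.0) | --b--▸ s3
  s3 = (rec X. b.(b.0 + X\{a})\{b} + b.b.(X + X + b.0) + b.b.(X + X + b.0)) + (rec X. b.(b.0 + X\{a})\{b} + b.b.(X + X + b.0) + b.b.(X + X + b.0)) + b.0 | --b--▸ s1, --b--▸ s2, --b--▸ s4
  s4 = 0 | ·
LTS(Q): 5 reachable states
  t0 = rec X. b.(b.0 + X\{a})\{b} + b.b.(X + X + b.0) | --b--▸ t1, --b--▸ t2
  t1 = (b.0 + (rec X. b.(b.0 + X\{a})\{b} + b.b.(X + X + b.0))\{a})\{b} | ·
  t2 = b.((rec X. b.(b.0 + X\{a})\{b} + b.b.(X + X + b.0)) + (rec X. b.(b.0 + X\{a})\{b} + b.b.(X + X + b.0)) + b.0) | --b--▸ t3
  t3 = (rec X. b.(b.0 + X\{a})\{b} + b.b.(X + X + b.0)) + (rec X. b.(b.0 + X\{a})\{b} + b.b.(X + X + b.0)) + b.0 | --b--▸ t1, --b--▸ t2, --b--▸ t4
  t4 = 0 | ·
Bisimilarity quotient blocks:
  B0 = {s0, s3, t0, t3}
  B1 = {s1, s4, t1, t4}
  B2 = {s2, t2}
s0 ∈ B0, t0 ∈ B0 → same block
Bisimilar ⇒ trace-equivalent.

YES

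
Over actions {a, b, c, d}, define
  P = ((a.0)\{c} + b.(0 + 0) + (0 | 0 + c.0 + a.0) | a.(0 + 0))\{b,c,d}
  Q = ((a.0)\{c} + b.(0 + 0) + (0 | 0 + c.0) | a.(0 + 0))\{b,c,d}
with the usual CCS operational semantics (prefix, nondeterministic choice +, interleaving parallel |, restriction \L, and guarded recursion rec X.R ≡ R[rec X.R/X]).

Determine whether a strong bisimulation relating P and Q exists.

P's transition system — 5 states:
  m0 = ((a.0)\{c} + b.(0 + 0) + (0 | 0 + c.0 + a.0) | a.(0 + 0))\{b,c,d} | =a=> m1, =a=> m2, =a=> m3
  m1 = ((0 | 0 + c.0 + a.0) | (0 + 0))\{b,c,d} | =a=> m4
  m2 = (0 | a.(0 + 0))\{b,c,d} | =a=> m4
  m3 = 0\{c}\{b,c,d} | stopped
  m4 = (0 | (0 + 0))\{b,c,d} | stopped
Q's transition system — 3 states:
  n0 = ((a.0)\{c} + b.(0 + 0) + (0 | 0 + c.0) | a.(0 + 0))\{b,c,d} | =a=> n1, =a=> n2
  n1 = ((0 | 0 + c.0) | (0 + 0))\{b,c,d} | stopped
  n2 = 0\{c}\{b,c,d} | stopped
Coarsest stable partition (strong bisimilarity classes):
  B0 = {m0}
  B1 = {m1, m2, n0}
  B2 = {m3, m4, n1, n2}
m0 ∈ B0, n0 ∈ B1 → different blocks

P ≁ Q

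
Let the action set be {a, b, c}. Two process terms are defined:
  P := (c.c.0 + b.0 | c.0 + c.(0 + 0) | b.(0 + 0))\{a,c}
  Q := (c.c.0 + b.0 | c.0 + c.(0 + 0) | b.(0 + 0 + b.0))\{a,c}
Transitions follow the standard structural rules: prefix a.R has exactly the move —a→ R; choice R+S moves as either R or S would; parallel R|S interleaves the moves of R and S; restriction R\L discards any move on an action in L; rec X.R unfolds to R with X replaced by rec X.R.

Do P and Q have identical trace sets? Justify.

LTS(P): 3 reachable states
  p0 = (c.c.0 + b.0 | c.0 + c.(0 + 0) | b.(0 + 0))\{a,c} | =b=> p1, =b=> p2
  p1 = (0 | c.0)\{a,c} | ·
  p2 = (c.(0 + 0) | (0 + 0))\{a,c} | ·
LTS(Q): 4 reachable states
  q0 = (c.c.0 + b.0 | c.0 + c.(0 + 0) | b.(0 + 0 + b.0))\{a,c} | =b=> q1, =b=> q2
  q1 = (0 | c.0)\{a,c} | ·
  q2 = (c.(0 + 0) | (0 + 0 + b.0))\{a,c} | =b=> q3
  q3 = (c.(0 + 0) | 0)\{a,c} | ·
Run σ = ⟨bb⟩ on Q: start {q0}
  [1] b ⇒ {q1, q2}
  [2] b ⇒ {q3}
  — Q admits the full trace.
Run σ = ⟨bb⟩ on P: start {p0}
  [1] b ⇒ {p1, p2}
  [2] b ⇒ no successor for P

trace-distinct — witness ⟨bb⟩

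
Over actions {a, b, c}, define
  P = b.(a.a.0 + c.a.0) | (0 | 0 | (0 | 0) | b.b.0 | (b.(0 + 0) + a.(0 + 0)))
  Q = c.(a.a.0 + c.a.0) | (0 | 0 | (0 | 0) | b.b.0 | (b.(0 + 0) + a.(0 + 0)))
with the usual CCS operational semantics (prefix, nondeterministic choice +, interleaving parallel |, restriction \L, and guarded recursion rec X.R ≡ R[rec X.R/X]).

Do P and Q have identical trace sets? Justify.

P's transition system — 24 states:
  m0 = b.(a.a.0 + c.a.0) | (0 | 0 | (0 | 0) | b.b.0 | (b.(0 + 0) + a.(0 + 0))) :: --a--▸ m1, --b--▸ m1, --b--▸ m2, --b--▸ m3
  m1 = b.(a.a.0 + c.a.0) | (0 | 0 | (0 | 0) | b.b.0 | (0 + 0)) :: --b--▸ m4, --b--▸ m5
  m2 = (a.a.0 + c.a.0) | (0 | 0 | (0 | 0) | b.b.0 | (b.(0 + 0) + a.(0 + 0))) :: --a--▸ m4, --a--▸ m6, --b--▸ m4, --b--▸ m7, --c--▸ m6
  m3 = b.(a.a.0 + c.a.0) | (0 | 0 | (0 | 0) | b.0 | (b.(0 + 0) + a.(0 + 0))) :: --a--▸ m5, --b--▸ m5, --b--▸ m7, --b--▸ m8
  m4 = (a.a.0 + c.a.0) | (0 | 0 | (0 | 0) | b.b.0 | (0 + 0)) :: --a--▸ m9, --b--▸ m10, --c--▸ m9
  m5 = b.(a.a.0 + c.a.0) | (0 | 0 | (0 | 0) | b.0 | (0 + 0)) :: --b--▸ m10, --b--▸ m11
  m6 = a.0 | (0 | 0 | (0 | 0) | b.b.0 | (b.(0 + 0) + a.(0 + 0))) :: --a--▸ m12, --a--▸ m9, --b--▸ m13, --b--▸ m9
  m7 = (a.a.0 + c.a.0) | (0 | 0 | (0 | 0) | b.0 | (b.(0 + 0) + a.(0 + 0))) :: --a--▸ m10, --a--▸ m13, --b--▸ m10, --b--▸ m14, --c--▸ m13
  m8 = b.(a.a.0 + c.a.0) | (0 | 0 | (0 | 0) | 0 | (b.(0 + 0) + a.(0 + 0))) :: --a--▸ m11, --b--▸ m11, --b--▸ m14
  m9 = a.0 | (0 | 0 | (0 | 0) | b.b.0 | (0 + 0)) :: --a--▸ m15, --b--▸ m16
  m10 = (a.a.0 + c.a.0) | (0 | 0 | (0 | 0) | b.0 | (0 + 0)) :: --a--▸ m16, --b--▸ m17, --c--▸ m16
  m11 = b.(a.a.0 + c.a.0) | (0 | 0 | (0 | 0) | 0 | (0 + 0)) :: --b--▸ m17
  m12 = 0 | (0 | 0 | (0 | 0) | b.b.0 | (b.(0 + 0) + a.(0 + 0))) :: --a--▸ m15, --b--▸ m15, --b--▸ m18
  m13 = a.0 | (0 | 0 | (0 | 0) | b.0 | (b.(0 + 0) + a.(0 + 0))) :: --a--▸ m16, --a--▸ m18, --b--▸ m16, --b--▸ m19
  m14 = (a.a.0 + c.a.0) | (0 | 0 | (0 | 0) | 0 | (b.(0 + 0) + a.(0 + 0))) :: --a--▸ m17, --a--▸ m19, --b--▸ m17, --c--▸ m19
  m15 = 0 | (0 | 0 | (0 | 0) | b.b.0 | (0 + 0)) :: --b--▸ m20
  m16 = a.0 | (0 | 0 | (0 | 0) | b.0 | (0 + 0)) :: --a--▸ m20, --b--▸ m21
  m17 = (a.a.0 + c.a.0) | (0 | 0 | (0 | 0) | 0 | (0 + 0)) :: --a--▸ m21, --c--▸ m21
  m18 = 0 | (0 | 0 | (0 | 0) | b.0 | (b.(0 + 0) + a.(0 + 0))) :: --a--▸ m20, --b--▸ m20, --b--▸ m22
  m19 = a.0 | (0 | 0 | (0 | 0) | 0 | (b.(0 + 0) + a.(0 + 0))) :: --a--▸ m21, --a--▸ m22, --b--▸ m21
  m20 = 0 | (0 | 0 | (0 | 0) | b.0 | (0 + 0)) :: --b--▸ m23
  m21 = a.0 | (0 | 0 | (0 | 0) | 0 | (0 + 0)) :: --a--▸ m23
  m22 = 0 | (0 | 0 | (0 | 0) | 0 | (b.(0 + 0) + a.(0 + 0))) :: --a--▸ m23, --b--▸ m23
  m23 = 0 | (0 | 0 | (0 | 0) | 0 | (0 + 0)) :: stopped
Q's transition system — 24 states:
  n0 = c.(a.a.0 + c.a.0) | (0 | 0 | (0 | 0) | b.b.0 | (b.(0 + 0) + a.(0 + 0))) :: --a--▸ n1, --b--▸ n1, --b--▸ n2, --c--▸ n3
  n1 = c.(a.a.0 + c.a.0) | (0 | 0 | (0 | 0) | b.b.0 | (0 + 0)) :: --b--▸ n4, --c--▸ n5
  n2 = c.(a.a.0 + c.a.0) | (0 | 0 | (0 | 0) | b.0 | (b.(0 + 0) + a.(0 + 0))) :: --a--▸ n4, --b--▸ n4, --b--▸ n6, --c--▸ n7
  n3 = (a.a.0 + c.a.0) | (0 | 0 | (0 | 0) | b.b.0 | (b.(0 + 0) + a.(0 + 0))) :: --a--▸ n5, --a--▸ n8, --b--▸ n5, --b--▸ n7, --c--▸ n8
  n4 = c.(a.a.0 + c.a.0) | (0 | 0 | (0 | 0) | b.0 | (0 + 0)) :: --b--▸ n9, --c--▸ n10
  n5 = (a.a.0 + c.a.0) | (0 | 0 | (0 | 0) | b.b.0 | (0 + 0)) :: --a--▸ n11, --b--▸ n10, --c--▸ n11
  n6 = c.(a.a.0 + c.a.0) | (0 | 0 | (0 | 0) | 0 | (b.(0 + 0) + a.(0 + 0))) :: --a--▸ n9, --b--▸ n9, --c--▸ n12
  n7 = (a.a.0 + c.a.0) | (0 | 0 | (0 | 0) | b.0 | (b.(0 + 0) + a.(0 + 0))) :: --a--▸ n10, --a--▸ n13, --b--▸ n10, --b--▸ n12, --c--▸ n13
  n8 = a.0 | (0 | 0 | (0 | 0) | b.b.0 | (b.(0 + 0) + a.(0 + 0))) :: --a--▸ n11, --a--▸ n14, --b--▸ n11, --b--▸ n13
  n9 = c.(a.a.0 + c.a.0) | (0 | 0 | (0 | 0) | 0 | (0 + 0)) :: --c--▸ n15
  n10 = (a.a.0 + c.a.0) | (0 | 0 | (0 | 0) | b.0 | (0 + 0)) :: --a--▸ n16, --b--▸ n15, --c--▸ n16
  n11 = a.0 | (0 | 0 | (0 | 0) | b.b.0 | (0 + 0)) :: --a--▸ n17, --b--▸ n16
  n12 = (a.a.0 + c.a.0) | (0 | 0 | (0 | 0) | 0 | (b.(0 + 0) + a.(0 + 0))) :: --a--▸ n15, --a--▸ n18, --b--▸ n15, --c--▸ n18
  n13 = a.0 | (0 | 0 | (0 | 0) | b.0 | (b.(0 + 0) + a.(0 + 0))) :: --a--▸ n16, --a--▸ n19, --b--▸ n16, --b--▸ n18
  n14 = 0 | (0 | 0 | (0 | 0) | b.b.0 | (b.(0 + 0) + a.(0 + 0))) :: --a--▸ n17, --b--▸ n17, --b--▸ n19
  n15 = (a.a.0 + c.a.0) | (0 | 0 | (0 | 0) | 0 | (0 + 0)) :: --a--▸ n20, --c--▸ n20
  n16 = a.0 | (0 | 0 | (0 | 0) | b.0 | (0 + 0)) :: --a--▸ n21, --b--▸ n20
  n17 = 0 | (0 | 0 | (0 | 0) | b.b.0 | (0 + 0)) :: --b--▸ n21
  n18 = a.0 | (0 | 0 | (0 | 0) | 0 | (b.(0 + 0) + a.(0 + 0))) :: --a--▸ n20, --a--▸ n22, --b--▸ n20
  n19 = 0 | (0 | 0 | (0 | 0) | b.0 | (b.(0 + 0) + a.(0 + 0))) :: --a--▸ n21, --b--▸ n21, --b--▸ n22
  n20 = a.0 | (0 | 0 | (0 | 0) | 0 | (0 + 0)) :: --a--▸ n23
  n21 = 0 | (0 | 0 | (0 | 0) | b.0 | (0 + 0)) :: --b--▸ n23
  n22 = 0 | (0 | 0 | (0 | 0) | 0 | (b.(0 + 0) + a.(0 + 0))) :: --a--▸ n23, --b--▸ n23
  n23 = 0 | (0 | 0 | (0 | 0) | 0 | (0 + 0)) :: stopped
Executing aba from P (initial set {m0}):
  step 1 (a): {m1}
  step 2 (b): {m4, m5}
  step 3 (a): {m9}
  ✓ P
Executing aba from Q (initial set {n0}):
  step 1 (a): {n1}
  step 2 (b): {n4}
  step 3 (a): ∅  — Q cannot continue

traces(P) ≠ traces(Q) — witness ⟨aba⟩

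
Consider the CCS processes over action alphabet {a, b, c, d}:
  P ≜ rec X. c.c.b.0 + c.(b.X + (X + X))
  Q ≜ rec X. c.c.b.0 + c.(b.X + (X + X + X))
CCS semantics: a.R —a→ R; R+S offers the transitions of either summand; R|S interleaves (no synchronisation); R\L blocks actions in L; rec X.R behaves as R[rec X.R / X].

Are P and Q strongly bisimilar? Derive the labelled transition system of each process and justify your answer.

P's transition system — 5 states:
  m0 = rec X. c.c.b.0 + c.(b.X + (X + X)) → ··c··> m1, ··c··> m2
  m1 = b.(rec X. c.c.b.0 + c.(b.X + (X + X))) + ((rec X. c.c.b.0 + c.(b.X + (X + X))) + (rec X. c.c.b.0 + c.(b.X + (X + X)))) → ··b··> m0, ··c··> m1, ··c··> m2
  m2 = c.b.0 → ··c··> m3
  m3 = b.0 → ··b··> m4
  m4 = 0 → ·
Q's transition system — 5 states:
  n0 = rec X. c.c.b.0 + c.(b.X + (X + X + X)) → ··c··> n1, ··c··> n2
  n1 = b.(rec X. c.c.b.0 + c.(b.X + (X + X + X))) + ((rec X. c.c.b.0 + c.(b.X + (X + X + X))) + (rec X. c.c.b.0 + c.(b.X + (X + X + X))) + (rec X. c.c.b.0 + c.(b.X + (X + X + X)))) → ··b··> n0, ··c··> n1, ··c··> n2
  n2 = c.b.0 → ··c··> n3
  n3 = b.0 → ··b··> n4
  n4 = 0 → ·
Partition-refinement fixed point:
  B0 = {m0, n0}
  B1 = {m2, n2}
  B2 = {m3, n3}
  B3 = {m4, n4}
  B4 = {m1, n1}
m0 ∈ B0, n0 ∈ B0 → same block

P ~ Q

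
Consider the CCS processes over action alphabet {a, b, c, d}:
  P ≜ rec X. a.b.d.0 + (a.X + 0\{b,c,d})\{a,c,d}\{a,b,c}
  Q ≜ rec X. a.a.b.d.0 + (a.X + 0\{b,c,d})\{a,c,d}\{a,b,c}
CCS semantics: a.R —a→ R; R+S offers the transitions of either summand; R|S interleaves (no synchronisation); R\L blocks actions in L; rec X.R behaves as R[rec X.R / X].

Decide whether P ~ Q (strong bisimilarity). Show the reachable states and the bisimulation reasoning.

Reachable graph of P (4 states):
  u0 = rec X. a.b.d.0 + (a.X + 0\{b,c,d})\{a,c,d}\{a,b,c} :: =a=> u1
  u1 = b.d.0 :: =b=> u2
  u2 = d.0 :: =d=> u3
  u3 = 0 :: deadlocked
Reachable graph of Q (5 states):
  v0 = rec X. a.a.b.d.0 + (a.X + 0\{b,c,d})\{a,c,d}\{a,b,c} :: =a=> v1
  v1 = a.b.d.0 :: =a=> v2
  v2 = b.d.0 :: =b=> v3
  v3 = d.0 :: =d=> v4
  v4 = 0 :: deadlocked
Partition-refinement fixed point:
  B0 = {u0, v1}
  B1 = {u1, v2}
  B2 = {u2, v3}
  B3 = {u3, v4}
  B4 = {v0}
u0 ∈ B0, v0 ∈ B4 → different blocks

not bisimilar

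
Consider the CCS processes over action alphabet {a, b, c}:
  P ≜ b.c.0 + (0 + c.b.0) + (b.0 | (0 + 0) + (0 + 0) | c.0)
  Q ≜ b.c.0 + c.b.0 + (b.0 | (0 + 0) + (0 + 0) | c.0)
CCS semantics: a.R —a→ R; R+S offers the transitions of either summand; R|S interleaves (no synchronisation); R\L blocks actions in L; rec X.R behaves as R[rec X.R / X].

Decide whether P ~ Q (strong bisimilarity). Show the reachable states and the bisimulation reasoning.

P's transition system — 6 states:
  m0 = b.c.0 + (0 + c.b.0) + (b.0 | (0 + 0) + (0 + 0) | c.0) has moves —b→ m1, —b→ m2, —c→ m3, —c→ m4
  m1 = 0 | (0 + 0) has moves ·
  m2 = c.0 has moves —c→ m5
  m3 = (0 + 0) | 0 has moves ·
  m4 = b.0 has moves —b→ m5
  m5 = 0 has moves ·
Q's transition system — 6 states:
  n0 = b.c.0 + c.b.0 + (b.0 | (0 + 0) + (0 + 0) | c.0) has moves —b→ n1, —b→ n2, —c→ n3, —c→ n4
  n1 = 0 | (0 + 0) has moves ·
  n2 = c.0 has moves —c→ n5
  n3 = (0 + 0) | 0 has moves ·
  n4 = b.0 has moves —b→ n5
  n5 = 0 has moves ·
Coarsest stable partition (strong bisimilarity classes):
  B0 = {m0, n0}
  B1 = {m1, m3, m5, n1, n3, n5}
  B2 = {m2, n2}
  B3 = {m4, n4}
m0 ∈ B0, n0 ∈ B0 → same block

P ~ Q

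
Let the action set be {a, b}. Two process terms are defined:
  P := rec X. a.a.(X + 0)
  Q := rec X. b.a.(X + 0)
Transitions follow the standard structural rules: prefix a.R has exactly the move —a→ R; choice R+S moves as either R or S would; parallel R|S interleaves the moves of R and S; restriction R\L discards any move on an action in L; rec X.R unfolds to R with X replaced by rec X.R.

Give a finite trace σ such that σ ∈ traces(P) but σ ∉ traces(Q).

a

P's transition system — 3 states:
  p0 = rec X. a.a.(X + 0) | -a-> p1
  p1 = a.((rec X. a.a.(X + 0)) + 0) | -a-> p2
  p2 = (rec X. a.a.(X + 0)) + 0 | -a-> p1
Q's transition system — 3 states:
  q0 = rec X. b.a.(X + 0) | -b-> q1
  q1 = a.((rec X. b.a.(X + 0)) + 0) | -a-> q2
  q2 = (rec X. b.a.(X + 0)) + 0 | -b-> q1
Trace ⟨a⟩ through P, begin at {p0}:
  [1] a ⇒ {p1}
  ✓ P
Trace ⟨a⟩ through Q, begin at {q0}:
  [1] a ⇒ ∅  — Q cannot continue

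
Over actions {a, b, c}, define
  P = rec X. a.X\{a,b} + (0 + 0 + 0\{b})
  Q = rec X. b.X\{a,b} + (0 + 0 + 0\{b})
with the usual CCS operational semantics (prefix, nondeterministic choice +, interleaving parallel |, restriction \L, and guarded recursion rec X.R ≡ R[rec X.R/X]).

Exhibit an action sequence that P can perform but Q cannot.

LTS(P): 2 reachable states
  p0 = rec X. a.X\{a,b} + (0 + 0 + 0\{b}) has moves --a--▸ p1
  p1 = (rec X. a.X\{a,b} + (0 + 0 + 0\{b}))\{a,b} has moves ∅
LTS(Q): 2 reachable states
  q0 = rec X. b.X\{a,b} + (0 + 0 + 0\{b}) has moves --b--▸ q1
  q1 = (rec X. b.X\{a,b} + (0 + 0 + 0\{b}))\{a,b} has moves ∅
Executing a from P (initial set {p0}):
  [1] a ⇒ {p1}
  — P admits the full trace.
Executing a from Q (initial set {q0}):
  [1] a ⇒ ∅  — Q cannot continue

a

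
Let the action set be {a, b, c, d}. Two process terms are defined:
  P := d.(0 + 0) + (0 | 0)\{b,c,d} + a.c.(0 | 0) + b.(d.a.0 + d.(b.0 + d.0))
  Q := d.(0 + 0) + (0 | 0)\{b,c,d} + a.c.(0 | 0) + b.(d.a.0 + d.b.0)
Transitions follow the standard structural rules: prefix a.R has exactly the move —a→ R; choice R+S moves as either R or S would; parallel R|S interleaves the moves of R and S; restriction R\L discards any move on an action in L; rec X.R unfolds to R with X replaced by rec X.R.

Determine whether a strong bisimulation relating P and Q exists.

P ≁ Q

Reachable graph of P (8 states):
  p0 = d.(0 + 0) + (0 | 0)\{b,c,d} + a.c.(0 | 0) + b.(d.a.0 + d.(b.0 + d.0)) → -a-> p1, -b-> p2, -d-> p3
  p1 = c.(0 | 0) → -c-> p4
  p2 = d.a.0 + d.(b.0 + d.0) → -d-> p5, -d-> p6
  p3 = 0 + 0 → deadlocked
  p4 = 0 | 0 → deadlocked
  p5 = a.0 → -a-> p7
  p6 = b.0 + d.0 → -b-> p7, -d-> p7
  p7 = 0 → deadlocked
Reachable graph of Q (8 states):
  q0 = d.(0 + 0) + (0 | 0)\{b,c,d} + a.c.(0 | 0) + b.(d.a.0 + d.b.0) → -a-> q1, -b-> q2, -d-> q3
  q1 = c.(0 | 0) → -c-> q4
  q2 = d.a.0 + d.b.0 → -d-> q5, -d-> q6
  q3 = 0 + 0 → deadlocked
  q4 = 0 | 0 → deadlocked
  q5 = a.0 → -a-> q7
  q6 = b.0 → -b-> q7
  q7 = 0 → deadlocked
Coarsest stable partition (strong bisimilarity classes):
  B0 = {p0}
  B1 = {p1, q1}
  B2 = {p3, p4, p7, q3, q4, q7}
  B3 = {p2}
  B4 = {p6}
  B5 = {p5, q5}
  B6 = {q0}
  B7 = {q2}
  B8 = {q6}
p0 ∈ B0, q0 ∈ B6 → different blocks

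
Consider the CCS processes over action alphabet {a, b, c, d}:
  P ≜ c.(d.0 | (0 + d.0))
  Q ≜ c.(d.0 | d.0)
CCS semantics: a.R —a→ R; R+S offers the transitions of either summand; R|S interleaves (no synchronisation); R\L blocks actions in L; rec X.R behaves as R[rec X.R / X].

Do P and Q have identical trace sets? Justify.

LTS(P): 5 reachable states
  u0 = c.(d.0 | (0 + d.0)) has moves -c-> u1
  u1 = d.0 | (0 + d.0) has moves -d-> u2, -d-> u3
  u2 = 0 | (0 + d.0) has moves -d-> u4
  u3 = d.0 | 0 has moves -d-> u4
  u4 = 0 | 0 has moves (no moves)
LTS(Q): 5 reachable states
  v0 = c.(d.0 | d.0) has moves -c-> v1
  v1 = d.0 | d.0 has moves -d-> v2, -d-> v3
  v2 = 0 | d.0 has moves -d-> v4
  v3 = d.0 | 0 has moves -d-> v4
  v4 = 0 | 0 has moves (no moves)
Partition-refinement fixed point:
  B0 = {u0, v0}
  B1 = {u1, v1}
  B2 = {u2, u3, v2, v3}
  B3 = {u4, v4}
u0 ∈ B0, v0 ∈ B0 → same block
Bisimilar ⇒ trace-equivalent.

trace-equivalent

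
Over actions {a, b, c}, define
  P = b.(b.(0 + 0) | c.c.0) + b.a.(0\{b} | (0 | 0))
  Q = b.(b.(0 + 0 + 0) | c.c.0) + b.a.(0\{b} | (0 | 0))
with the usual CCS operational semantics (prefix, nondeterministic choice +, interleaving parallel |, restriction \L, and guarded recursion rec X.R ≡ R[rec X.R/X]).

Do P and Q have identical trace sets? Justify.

P's transition system — 9 states:
  u0 = b.(b.(0 + 0) | c.c.0) + b.a.(0\{b} | (0 | 0)) :: -b-> u1, -b-> u2
  u1 = a.(0\{b} | (0 | 0)) :: -a-> u3
  u2 = b.(0 + 0) | c.c.0 :: -b-> u4, -c-> u5
  u3 = 0\{b} | (0 | 0) :: ·
  u4 = (0 + 0) | c.c.0 :: -c-> u6
  u5 = b.(0 + 0) | c.0 :: -b-> u6, -c-> u7
  u6 = (0 + 0) | c.0 :: -c-> u8
  u7 = b.(0 + 0) | 0 :: -b-> u8
  u8 = (0 + 0) | 0 :: ·
Q's transition system — 9 states:
  v0 = b.(b.(0 + 0 + 0) | c.c.0) + b.a.(0\{b} | (0 | 0)) :: -b-> v1, -b-> v2
  v1 = a.(0\{b} | (0 | 0)) :: -a-> v3
  v2 = b.(0 + 0 + 0) | c.c.0 :: -b-> v4, -c-> v5
  v3 = 0\{b} | (0 | 0) :: ·
  v4 = (0 + 0 + 0) | c.c.0 :: -c-> v6
  v5 = b.(0 + 0 + 0) | c.0 :: -b-> v6, -c-> v7
  v6 = (0 + 0 + 0) | c.0 :: -c-> v8
  v7 = b.(0 + 0 + 0) | 0 :: -b-> v8
  v8 = (0 + 0 + 0) | 0 :: ·
Bisimilarity quotient blocks:
  B0 = {u0, v0}
  B1 = {u2, v2}
  B2 = {u5, v5}
  B3 = {u6, v6}
  B4 = {u3, u8, v3, v8}
  B5 = {u7, v7}
  B6 = {u4, v4}
  B7 = {u1, v1}
u0 ∈ B0, v0 ∈ B0 → same block
Bisimilar ⇒ trace-equivalent.

trace-equivalent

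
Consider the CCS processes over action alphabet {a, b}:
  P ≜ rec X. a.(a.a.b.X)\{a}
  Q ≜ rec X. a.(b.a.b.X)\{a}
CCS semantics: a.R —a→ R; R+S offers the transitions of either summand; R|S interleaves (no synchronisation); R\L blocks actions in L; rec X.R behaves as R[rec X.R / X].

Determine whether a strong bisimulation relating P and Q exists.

NO

Reachable graph of P (2 states):
  u0 = rec X. a.(a.a.b.X)\{a} has moves ··a··> u1
  u1 = (a.a.b.(rec X. a.(a.a.b.X)\{a}))\{a} has moves (no moves)
Reachable graph of Q (3 states):
  v0 = rec X. a.(b.a.b.X)\{a} has moves ··a··> v1
  v1 = (b.a.b.(rec X. a.(b.a.b.X)\{a}))\{a} has moves ··b··> v2
  v2 = (a.b.(rec X. a.(b.a.b.X)\{a}))\{a} has moves (no moves)
Partition-refinement fixed point:
  B0 = {u0}
  B1 = {u1, v2}
  B2 = {v0}
  B3 = {v1}
u0 ∈ B0, v0 ∈ B2 → different blocks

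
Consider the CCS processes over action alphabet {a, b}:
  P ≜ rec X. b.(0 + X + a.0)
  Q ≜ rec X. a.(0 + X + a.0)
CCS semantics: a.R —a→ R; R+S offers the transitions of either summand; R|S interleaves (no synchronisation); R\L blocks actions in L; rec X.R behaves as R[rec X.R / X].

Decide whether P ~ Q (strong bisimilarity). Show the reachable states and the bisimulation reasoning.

LTS(P): 3 reachable states
  p0 = rec X. b.(0 + X + a.0) has moves —b→ p1
  p1 = 0 + (rec X. b.(0 + X + a.0)) + a.0 has moves —a→ p2, —b→ p1
  p2 = 0 has moves stopped
LTS(Q): 3 reachable states
  q0 = rec X. a.(0 + X + a.0) has moves —a→ q1
  q1 = 0 + (rec X. a.(0 + X + a.0)) + a.0 has moves —a→ q1, —a→ q2
  q2 = 0 has moves stopped
Bisimilarity quotient blocks:
  B0 = {p0}
  B1 = {p1}
  B2 = {p2, q2}
  B3 = {q0}
  B4 = {q1}
p0 ∈ B0, q0 ∈ B3 → different blocks

not bisimilar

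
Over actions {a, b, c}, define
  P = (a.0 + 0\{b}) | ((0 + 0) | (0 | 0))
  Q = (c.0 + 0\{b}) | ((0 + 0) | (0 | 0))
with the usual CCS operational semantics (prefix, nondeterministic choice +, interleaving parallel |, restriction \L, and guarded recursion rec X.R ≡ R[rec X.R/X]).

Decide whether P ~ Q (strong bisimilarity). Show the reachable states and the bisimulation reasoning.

LTS(P): 2 reachable states
  u0 = (a.0 + 0\{b}) | ((0 + 0) | (0 | 0)) → =a=> u1
  u1 = 0 | ((0 + 0) | (0 | 0)) → deadlocked
LTS(Q): 2 reachable states
  v0 = (c.0 + 0\{b}) | ((0 + 0) | (0 | 0)) → =c=> v1
  v1 = 0 | ((0 + 0) | (0 | 0)) → deadlocked
Bisimilarity quotient blocks:
  B0 = {u0}
  B1 = {u1, v1}
  B2 = {v0}
u0 ∈ B0, v0 ∈ B2 → different blocks

not bisimilar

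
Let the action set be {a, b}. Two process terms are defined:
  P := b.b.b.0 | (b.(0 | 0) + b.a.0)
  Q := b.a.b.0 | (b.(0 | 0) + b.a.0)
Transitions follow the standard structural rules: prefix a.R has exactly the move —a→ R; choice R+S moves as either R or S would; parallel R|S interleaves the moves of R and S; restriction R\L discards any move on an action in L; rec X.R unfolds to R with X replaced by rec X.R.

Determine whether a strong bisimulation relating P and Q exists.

not bisimilar

P's transition system — 16 states:
  u0 = b.b.b.0 | (b.(0 | 0) + b.a.0) :: --b--▸ u1, --b--▸ u2, --b--▸ u3
  u1 = b.b.0 | (b.(0 | 0) + b.a.0) :: --b--▸ u4, --b--▸ u5, --b--▸ u6
  u2 = b.b.b.0 | (0 | 0) :: --b--▸ u5
  u3 = b.b.b.0 | a.0 :: --a--▸ u7, --b--▸ u6
  u4 = b.0 | (b.(0 | 0) + b.a.0) :: --b--▸ u10, --b--▸ u8, --b--▸ u9
  u5 = b.b.0 | (0 | 0) :: --b--▸ u9
  u6 = b.b.0 | a.0 :: --a--▸ u11, --b--▸ u10
  u7 = b.b.b.0 | 0 :: --b--▸ u11
  u8 = 0 | (b.(0 | 0) + b.a.0) :: --b--▸ u12, --b--▸ u13
  u9 = b.0 | (0 | 0) :: --b--▸ u12
  u10 = b.0 | a.0 :: --a--▸ u14, --b--▸ u13
  u11 = b.b.0 | 0 :: --b--▸ u14
  u12 = 0 | (0 | 0) :: deadlocked
  u13 = 0 | a.0 :: --a--▸ u15
  u14 = b.0 | 0 :: --b--▸ u15
  u15 = 0 | 0 :: deadlocked
Q's transition system — 16 states:
  v0 = b.a.b.0 | (b.(0 | 0) + b.a.0) :: --b--▸ v1, --b--▸ v2, --b--▸ v3
  v1 = a.b.0 | (b.(0 | 0) + b.a.0) :: --a--▸ v4, --b--▸ v5, --b--▸ v6
  v2 = b.a.b.0 | (0 | 0) :: --b--▸ v5
  v3 = b.a.b.0 | a.0 :: --a--▸ v7, --b--▸ v6
  v4 = b.0 | (b.(0 | 0) + b.a.0) :: --b--▸ v10, --b--▸ v8, --b--▸ v9
  v5 = a.b.0 | (0 | 0) :: --a--▸ v9
  v6 = a.b.0 | a.0 :: --a--▸ v10, --a--▸ v11
  v7 = b.a.b.0 | 0 :: --b--▸ v11
  v8 = 0 | (b.(0 | 0) + b.a.0) :: --b--▸ v12, --b--▸ v13
  v9 = b.0 | (0 | 0) :: --b--▸ v12
  v10 = b.0 | a.0 :: --a--▸ v14, --b--▸ v13
  v11 = a.b.0 | 0 :: --a--▸ v14
  v12 = 0 | (0 | 0) :: deadlocked
  v13 = 0 | a.0 :: --a--▸ v15
  v14 = b.0 | 0 :: --b--▸ v15
  v15 = 0 | 0 :: deadlocked
Bisimilarity quotient blocks:
  B0 = {u0}
  B1 = {u2, u7}
  B2 = {u11, u5}
  B3 = {u14, u9, v14, v9}
  B4 = {u12, u15, v12, v15}
  B5 = {u3}
  B6 = {u6}
  B7 = {u10, v10}
  B8 = {u13, v13}
  B9 = {u1}
  B10 = {u4, v4}
  B11 = {u8, v8}
  B12 = {v0}
  B13 = {v3}
  B14 = {v6}
  B15 = {v11, v5}
  B16 = {v2, v7}
  B17 = {v1}
u0 ∈ B0, v0 ∈ B12 → different blocks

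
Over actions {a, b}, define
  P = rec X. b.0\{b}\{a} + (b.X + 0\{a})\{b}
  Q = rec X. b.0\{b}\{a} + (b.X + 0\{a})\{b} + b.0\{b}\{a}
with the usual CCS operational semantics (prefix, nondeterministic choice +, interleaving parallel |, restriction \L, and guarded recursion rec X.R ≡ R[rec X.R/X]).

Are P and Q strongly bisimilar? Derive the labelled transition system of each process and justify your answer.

Reachable graph of P (2 states):
  p0 = rec X. b.0\{b}\{a} + (b.X + 0\{a})\{b} ⊢ -b-> p1
  p1 = 0\{b}\{a} ⊢ ∅
Reachable graph of Q (2 states):
  q0 = rec X. b.0\{b}\{a} + (b.X + 0\{a})\{b} + b.0\{b}\{a} ⊢ -b-> q1
  q1 = 0\{b}\{a} ⊢ ∅
Partition-refinement fixed point:
  B0 = {p0, q0}
  B1 = {p1, q1}
p0 ∈ B0, q0 ∈ B0 → same block

YES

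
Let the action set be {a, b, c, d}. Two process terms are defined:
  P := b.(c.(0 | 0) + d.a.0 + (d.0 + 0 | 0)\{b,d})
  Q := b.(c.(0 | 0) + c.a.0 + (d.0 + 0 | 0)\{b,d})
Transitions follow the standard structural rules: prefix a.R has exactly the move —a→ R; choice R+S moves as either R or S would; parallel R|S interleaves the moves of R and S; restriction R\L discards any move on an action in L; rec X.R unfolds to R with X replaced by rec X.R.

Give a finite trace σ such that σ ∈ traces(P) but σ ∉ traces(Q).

bd

LTS(P): 5 reachable states
  p0 = b.(c.(0 | 0) + d.a.0 + (d.0 + 0 | 0)\{b,d}) has moves =b=> p1
  p1 = c.(0 | 0) + d.a.0 + (d.0 + 0 | 0)\{b,d} has moves =c=> p2, =d=> p3
  p2 = 0 | 0 has moves stopped
  p3 = a.0 has moves =a=> p4
  p4 = 0 has moves stopped
LTS(Q): 5 reachable states
  q0 = b.(c.(0 | 0) + c.a.0 + (d.0 + 0 | 0)\{b,d}) has moves =b=> q1
  q1 = c.(0 | 0) + c.a.0 + (d.0 + 0 | 0)\{b,d} has moves =c=> q2, =c=> q3
  q2 = 0 | 0 has moves stopped
  q3 = a.0 has moves =a=> q4
  q4 = 0 has moves stopped
Trace ⟨bd⟩ through P, begin at {p0}:
  [1] b ⇒ {p1}
  [2] d ⇒ {p3}
  ✓ P
Trace ⟨bd⟩ through Q, begin at {q0}:
  [1] b ⇒ {q1}
  [2] d ⇒ ∅  — Q cannot continue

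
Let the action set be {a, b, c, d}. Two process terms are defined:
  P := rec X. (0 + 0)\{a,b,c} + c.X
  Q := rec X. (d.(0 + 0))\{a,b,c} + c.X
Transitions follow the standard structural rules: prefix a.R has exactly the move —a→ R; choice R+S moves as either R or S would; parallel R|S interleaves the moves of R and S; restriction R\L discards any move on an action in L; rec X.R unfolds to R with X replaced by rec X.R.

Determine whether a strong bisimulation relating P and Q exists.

not bisimilar

Reachable graph of P (1 states):
  p0 = rec X. (0 + 0)\{a,b,c} + c.X ⊢ -c-> p0
Reachable graph of Q (2 states):
  q0 = rec X. (d.(0 + 0))\{a,b,c} + c.X ⊢ -c-> q0, -d-> q1
  q1 = (0 + 0)\{a,b,c} ⊢ deadlocked
Coarsest stable partition (strong bisimilarity classes):
  B0 = {p0}
  B1 = {q0}
  B2 = {q1}
p0 ∈ B0, q0 ∈ B1 → different blocks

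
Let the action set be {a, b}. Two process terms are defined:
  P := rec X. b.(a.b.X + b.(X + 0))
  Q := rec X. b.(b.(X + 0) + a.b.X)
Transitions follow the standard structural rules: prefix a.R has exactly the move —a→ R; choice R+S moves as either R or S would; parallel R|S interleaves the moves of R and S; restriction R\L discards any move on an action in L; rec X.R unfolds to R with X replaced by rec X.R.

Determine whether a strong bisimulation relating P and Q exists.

YES

P's transition system — 4 states:
  m0 = rec X. b.(a.b.X + b.(X + 0)) | -b-> m1
  m1 = a.b.(rec X. b.(a.b.X + b.(X + 0))) + b.((rec X. b.(a.b.X + b.(X + 0))) + 0) | -a-> m2, -b-> m3
  m2 = b.(rec X. b.(a.b.X + b.(X + 0))) | -b-> m0
  m3 = (rec X. b.(a.b.X + b.(X + 0))) + 0 | -b-> m1
Q's transition system — 4 states:
  n0 = rec X. b.(b.(X + 0) + a.b.X) | -b-> n1
  n1 = b.((rec X. b.(b.(X + 0) + a.b.X)) + 0) + a.b.(rec X. b.(b.(X + 0) + a.b.X)) | -a-> n2, -b-> n3
  n2 = b.(rec X. b.(b.(X + 0) + a.b.X)) | -b-> n0
  n3 = (rec X. b.(b.(X + 0) + a.b.X)) + 0 | -b-> n1
Partition-refinement fixed point:
  B0 = {m0, m3, n0, n3}
  B1 = {m1, n1}
  B2 = {m2, n2}
m0 ∈ B0, n0 ∈ B0 → same block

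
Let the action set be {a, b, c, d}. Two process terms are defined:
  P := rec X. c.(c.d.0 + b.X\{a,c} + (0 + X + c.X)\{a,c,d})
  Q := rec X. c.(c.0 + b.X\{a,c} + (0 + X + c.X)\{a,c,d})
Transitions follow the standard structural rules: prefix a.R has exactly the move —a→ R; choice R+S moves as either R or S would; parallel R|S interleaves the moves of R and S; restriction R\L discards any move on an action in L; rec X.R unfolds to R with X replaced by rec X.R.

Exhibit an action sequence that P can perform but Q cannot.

LTS(P): 5 reachable states
  m0 = rec X. c.(c.d.0 + b.X\{a,c} + (0 + X + c.X)\{a,c,d}) :: ··c··> m1
  m1 = c.d.0 + b.(rec X. c.(c.d.0 + b.X\{a,c} + (0 + X + c.X)\{a,c,d}))\{a,c} + (0 + (rec X. c.(c.d.0 + b.X\{a,c} + (0 + X + c.X)\{a,c,d})) + c.(rec X. c.(c.d.0 + b.X\{a,c} + (0 + X + c.X)\{a,c,d})))\{a,c,d} :: ··b··> m2, ··c··> m3
  m2 = (rec X. c.(c.d.0 + b.X\{a,c} + (0 + X + c.X)\{a,c,d}))\{a,c} :: ·
  m3 = d.0 :: ··d··> m4
  m4 = 0 :: ·
LTS(Q): 4 reachable states
  n0 = rec X. c.(c.0 + b.X\{a,c} + (0 + X + c.X)\{a,c,d}) :: ··c··> n1
  n1 = c.0 + b.(rec X. c.(c.0 + b.X\{a,c} + (0 + X + c.X)\{a,c,d}))\{a,c} + (0 + (rec X. c.(c.0 + b.X\{a,c} + (0 + X + c.X)\{a,c,d})) + c.(rec X. c.(c.0 + b.X\{a,c} + (0 + X + c.X)\{a,c,d})))\{a,c,d} :: ··b··> n2, ··c··> n3
  n2 = (rec X. c.(c.0 + b.X\{a,c} + (0 + X + c.X)\{a,c,d}))\{a,c} :: ·
  n3 = 0 :: ·
Run σ = ⟨ccd⟩ on P: start {m0}
  [1] c ⇒ {m1}
  [2] c ⇒ {m3}
  [3] d ⇒ {m4}
  ✓ P
Run σ = ⟨ccd⟩ on Q: start {n0}
  [1] c ⇒ {n1}
  [2] c ⇒ {n3}
  [3] d ⇒ no successor for Q

ccd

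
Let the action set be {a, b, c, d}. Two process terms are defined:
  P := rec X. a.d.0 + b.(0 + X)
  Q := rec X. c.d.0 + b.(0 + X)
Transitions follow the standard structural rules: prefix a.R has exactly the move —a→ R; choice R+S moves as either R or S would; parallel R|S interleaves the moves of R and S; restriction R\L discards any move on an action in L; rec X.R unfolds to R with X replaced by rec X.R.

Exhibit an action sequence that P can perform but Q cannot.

a

P's transition system — 4 states:
  m0 = rec X. a.d.0 + b.(0 + X) | --a--▸ m1, --b--▸ m2
  m1 = d.0 | --d--▸ m3
  m2 = 0 + (rec X. a.d.0 + b.(0 + X)) | --a--▸ m1, --b--▸ m2
  m3 = 0 | ∅
Q's transition system — 4 states:
  n0 = rec X. c.d.0 + b.(0 + X) | --b--▸ n1, --c--▸ n2
  n1 = 0 + (rec X. c.d.0 + b.(0 + X)) | --b--▸ n1, --c--▸ n2
  n2 = d.0 | --d--▸ n3
  n3 = 0 | ∅
Trace ⟨a⟩ through P, begin at {m0}:
  [1] a ⇒ {m1}
  P completes σ.
Trace ⟨a⟩ through Q, begin at {n0}:
  [1] a ⇒ ∅  — Q cannot continue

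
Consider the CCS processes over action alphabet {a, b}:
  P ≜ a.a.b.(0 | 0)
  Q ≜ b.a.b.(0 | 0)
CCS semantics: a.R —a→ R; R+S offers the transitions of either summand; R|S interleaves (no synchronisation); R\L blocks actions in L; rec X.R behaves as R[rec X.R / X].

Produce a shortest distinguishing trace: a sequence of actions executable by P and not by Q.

LTS(P): 4 reachable states
  m0 = a.a.b.(0 | 0) has moves =a=> m1
  m1 = a.b.(0 | 0) has moves =a=> m2
  m2 = b.(0 | 0) has moves =b=> m3
  m3 = 0 | 0 has moves ∅
LTS(Q): 4 reachable states
  n0 = b.a.b.(0 | 0) has moves =b=> n1
  n1 = a.b.(0 | 0) has moves =a=> n2
  n2 = b.(0 | 0) has moves =b=> n3
  n3 = 0 | 0 has moves ∅
Executing a from P (initial set {m0}):
  after a @ step 1: {m1}
  P completes σ.
Executing a from Q (initial set {n0}):
  after a @ step 1: ∅ (Q stuck)

a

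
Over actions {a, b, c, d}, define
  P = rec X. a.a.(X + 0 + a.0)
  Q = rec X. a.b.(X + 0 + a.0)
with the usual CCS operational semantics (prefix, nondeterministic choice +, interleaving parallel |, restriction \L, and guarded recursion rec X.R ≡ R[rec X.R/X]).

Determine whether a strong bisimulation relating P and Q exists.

P ≁ Q

P's transition system — 4 states:
  m0 = rec X. a.a.(X + 0 + a.0) :: =a=> m1
  m1 = a.((rec X. a.a.(X + 0 + a.0)) + 0 + a.0) :: =a=> m2
  m2 = (rec X. a.a.(X + 0 + a.0)) + 0 + a.0 :: =a=> m1, =a=> m3
  m3 = 0 :: ·
Q's transition system — 4 states:
  n0 = rec X. a.b.(X + 0 + a.0) :: =a=> n1
  n1 = b.((rec X. a.b.(X + 0 + a.0)) + 0 + a.0) :: =b=> n2
  n2 = (rec X. a.b.(X + 0 + a.0)) + 0 + a.0 :: =a=> n1, =a=> n3
  n3 = 0 :: ·
Coarsest stable partition (strong bisimilarity classes):
  B0 = {m0}
  B1 = {m1}
  B2 = {m2}
  B3 = {m3, n3}
  B4 = {n0}
  B5 = {n1}
  B6 = {n2}
m0 ∈ B0, n0 ∈ B4 → different blocks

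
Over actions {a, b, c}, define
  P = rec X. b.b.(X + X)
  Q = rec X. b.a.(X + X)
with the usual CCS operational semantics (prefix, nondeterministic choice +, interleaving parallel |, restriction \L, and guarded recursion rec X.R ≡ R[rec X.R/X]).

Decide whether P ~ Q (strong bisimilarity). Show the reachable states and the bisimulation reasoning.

NO

LTS(P): 3 reachable states
  m0 = rec X. b.b.(X + X) | =b=> m1
  m1 = b.((rec X. b.b.(X + X)) + (rec X. b.b.(X + X))) | =b=> m2
  m2 = (rec X. b.b.(X + X)) + (rec X. b.b.(X + X)) | =b=> m1
LTS(Q): 3 reachable states
  n0 = rec X. b.a.(X + X) | =b=> n1
  n1 = a.((rec X. b.a.(X + X)) + (rec X. b.a.(X + X))) | =a=> n2
  n2 = (rec X. b.a.(X + X)) + (rec X. b.a.(X + X)) | =b=> n1
Partition-refinement fixed point:
  B0 = {m0, m1, m2}
  B1 = {n0, n2}
  B2 = {n1}
m0 ∈ B0, n0 ∈ B1 → different blocks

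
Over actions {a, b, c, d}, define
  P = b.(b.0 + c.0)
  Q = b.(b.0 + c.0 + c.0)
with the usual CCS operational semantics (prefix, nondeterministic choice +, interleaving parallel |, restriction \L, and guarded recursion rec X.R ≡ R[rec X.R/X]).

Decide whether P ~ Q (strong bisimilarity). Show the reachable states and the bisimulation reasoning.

P's transition system — 3 states:
  u0 = b.(b.0 + c.0) has moves -b-> u1
  u1 = b.0 + c.0 has moves -b-> u2, -c-> u2
  u2 = 0 has moves deadlocked
Q's transition system — 3 states:
  v0 = b.(b.0 + c.0 + c.0) has moves -b-> v1
  v1 = b.0 + c.0 + c.0 has moves -b-> v2, -c-> v2
  v2 = 0 has moves deadlocked
Bisimilarity quotient blocks:
  B0 = {u0, v0}
  B1 = {u1, v1}
  B2 = {u2, v2}
u0 ∈ B0, v0 ∈ B0 → same block

P ~ Q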